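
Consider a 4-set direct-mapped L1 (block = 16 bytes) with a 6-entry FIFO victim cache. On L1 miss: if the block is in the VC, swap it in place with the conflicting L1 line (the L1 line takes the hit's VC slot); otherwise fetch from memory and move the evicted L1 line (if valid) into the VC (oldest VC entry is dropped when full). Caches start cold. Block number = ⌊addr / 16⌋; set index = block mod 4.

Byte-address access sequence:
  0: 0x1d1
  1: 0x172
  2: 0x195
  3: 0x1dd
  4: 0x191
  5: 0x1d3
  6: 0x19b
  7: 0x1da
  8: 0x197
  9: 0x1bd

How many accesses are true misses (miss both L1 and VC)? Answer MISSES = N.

  [0] addr=0x1d1 blk=29 s=1: MISS | VC []
  [1] addr=0x172 blk=23 s=3: MISS | VC []
  [2] addr=0x195 blk=25 s=1: MISS | VC [29]
  [3] addr=0x1dd blk=29 s=1: VC-HIT | VC [25]
  [4] addr=0x191 blk=25 s=1: VC-HIT | VC [29]
  [5] addr=0x1d3 blk=29 s=1: VC-HIT | VC [25]
  [6] addr=0x19b blk=25 s=1: VC-HIT | VC [29]
  [7] addr=0x1da blk=29 s=1: VC-HIT | VC [25]
  [8] addr=0x197 blk=25 s=1: VC-HIT | VC [29]
  [9] addr=0x1bd blk=27 s=3: MISS | VC [29, 23]

MISSES = 4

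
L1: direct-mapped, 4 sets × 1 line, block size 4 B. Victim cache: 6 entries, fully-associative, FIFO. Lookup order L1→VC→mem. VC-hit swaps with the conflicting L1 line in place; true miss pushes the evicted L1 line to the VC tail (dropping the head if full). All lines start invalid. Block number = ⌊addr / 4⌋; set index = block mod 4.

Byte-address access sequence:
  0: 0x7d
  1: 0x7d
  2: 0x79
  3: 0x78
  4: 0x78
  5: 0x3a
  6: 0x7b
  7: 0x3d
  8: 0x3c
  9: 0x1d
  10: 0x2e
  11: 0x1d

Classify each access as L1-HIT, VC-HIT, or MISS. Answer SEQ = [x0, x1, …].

0: 0x7d (blk 31, set 3) → MISS  vc=[]
1: 0x7d (blk 31, set 3) → L1-HIT  vc=[]
2: 0x79 (blk 30, set 2) → MISS  vc=[]
3: 0x78 (blk 30, set 2) → L1-HIT  vc=[]
4: 0x78 (blk 30, set 2) → L1-HIT  vc=[]
5: 0x3a (blk 14, set 2) → MISS  vc=[30]
6: 0x7b (blk 30, set 2) → VC-HIT  vc=[14]
7: 0x3d (blk 15, set 3) → MISS  vc=[14, 31]
8: 0x3c (blk 15, set 3) → L1-HIT  vc=[14, 31]
9: 0x1d (blk 7, set 3) → MISS  vc=[14, 31, 15]
10: 0x2e (blk 11, set 3) → MISS  vc=[14, 31, 15, 7]
11: 0x1d (blk 7, set 3) → VC-HIT  vc=[14, 31, 15, 11]

SEQ = [MISS, L1-HIT, MISS, L1-HIT, L1-HIT, MISS, VC-HIT, MISS, L1-HIT, MISS, MISS, VC-HIT]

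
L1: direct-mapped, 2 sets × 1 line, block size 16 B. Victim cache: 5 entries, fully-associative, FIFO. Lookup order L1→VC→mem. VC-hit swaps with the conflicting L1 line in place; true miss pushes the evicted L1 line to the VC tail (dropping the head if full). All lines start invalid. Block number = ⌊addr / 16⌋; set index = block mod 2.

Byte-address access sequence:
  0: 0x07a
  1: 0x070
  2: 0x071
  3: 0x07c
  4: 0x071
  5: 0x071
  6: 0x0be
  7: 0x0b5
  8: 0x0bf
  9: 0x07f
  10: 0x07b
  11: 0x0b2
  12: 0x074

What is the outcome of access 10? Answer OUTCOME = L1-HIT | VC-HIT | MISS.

OUTCOME = L1-HIT

#0 0x7a→b7/s1 MISS; vc=[]
#1 0x70→b7/s1 L1-HIT; vc=[]
#2 0x71→b7/s1 L1-HIT; vc=[]
#3 0x7c→b7/s1 L1-HIT; vc=[]
#4 0x71→b7/s1 L1-HIT; vc=[]
#5 0x71→b7/s1 L1-HIT; vc=[]
#6 0xbe→b11/s1 MISS; vc=[7]
#7 0xb5→b11/s1 L1-HIT; vc=[7]
#8 0xbf→b11/s1 L1-HIT; vc=[7]
#9 0x7f→b7/s1 VC-HIT; vc=[11]
#10 0x7b→b7/s1 L1-HIT; vc=[11]
#11 0xb2→b11/s1 VC-HIT; vc=[7]
#12 0x74→b7/s1 VC-HIT; vc=[11]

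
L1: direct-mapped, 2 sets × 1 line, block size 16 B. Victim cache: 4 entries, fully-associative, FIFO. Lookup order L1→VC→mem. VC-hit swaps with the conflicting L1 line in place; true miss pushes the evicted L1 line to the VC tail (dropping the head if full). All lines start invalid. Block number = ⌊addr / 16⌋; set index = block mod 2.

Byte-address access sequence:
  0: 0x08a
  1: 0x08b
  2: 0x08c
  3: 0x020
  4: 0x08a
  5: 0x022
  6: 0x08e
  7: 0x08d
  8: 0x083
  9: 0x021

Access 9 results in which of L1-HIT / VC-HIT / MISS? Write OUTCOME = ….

0: 0x8a (blk 8, set 0) → MISS  vc=[]
1: 0x8b (blk 8, set 0) → L1-HIT  vc=[]
2: 0x8c (blk 8, set 0) → L1-HIT  vc=[]
3: 0x20 (blk 2, set 0) → MISS  vc=[8]
4: 0x8a (blk 8, set 0) → VC-HIT  vc=[2]
5: 0x22 (blk 2, set 0) → VC-HIT  vc=[8]
6: 0x8e (blk 8, set 0) → VC-HIT  vc=[2]
7: 0x8d (blk 8, set 0) → L1-HIT  vc=[2]
8: 0x83 (blk 8, set 0) → L1-HIT  vc=[2]
9: 0x21 (blk 2, set 0) → VC-HIT  vc=[8]

OUTCOME = VC-HIT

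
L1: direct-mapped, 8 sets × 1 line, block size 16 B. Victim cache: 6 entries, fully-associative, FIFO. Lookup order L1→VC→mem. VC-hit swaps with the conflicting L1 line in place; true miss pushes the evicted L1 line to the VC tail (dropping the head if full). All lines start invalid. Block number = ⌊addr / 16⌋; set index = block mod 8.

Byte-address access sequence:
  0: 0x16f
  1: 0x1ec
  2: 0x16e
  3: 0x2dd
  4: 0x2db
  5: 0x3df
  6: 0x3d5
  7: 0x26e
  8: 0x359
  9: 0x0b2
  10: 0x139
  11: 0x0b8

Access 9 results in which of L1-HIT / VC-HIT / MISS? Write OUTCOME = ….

#0 0x16f→b22/s6 MISS; vc=[]
#1 0x1ec→b30/s6 MISS; vc=[22]
#2 0x16e→b22/s6 VC-HIT; vc=[30]
#3 0x2dd→b45/s5 MISS; vc=[30]
#4 0x2db→b45/s5 L1-HIT; vc=[30]
#5 0x3df→b61/s5 MISS; vc=[30,45]
#6 0x3d5→b61/s5 L1-HIT; vc=[30,45]
#7 0x26e→b38/s6 MISS; vc=[30,45,22]
#8 0x359→b53/s5 MISS; vc=[30,45,22,61]
#9 0xb2→b11/s3 MISS; vc=[30,45,22,61]
#10 0x139→b19/s3 MISS; vc=[30,45,22,61,11]
#11 0xb8→b11/s3 VC-HIT; vc=[30,45,22,61,19]

OUTCOME = MISS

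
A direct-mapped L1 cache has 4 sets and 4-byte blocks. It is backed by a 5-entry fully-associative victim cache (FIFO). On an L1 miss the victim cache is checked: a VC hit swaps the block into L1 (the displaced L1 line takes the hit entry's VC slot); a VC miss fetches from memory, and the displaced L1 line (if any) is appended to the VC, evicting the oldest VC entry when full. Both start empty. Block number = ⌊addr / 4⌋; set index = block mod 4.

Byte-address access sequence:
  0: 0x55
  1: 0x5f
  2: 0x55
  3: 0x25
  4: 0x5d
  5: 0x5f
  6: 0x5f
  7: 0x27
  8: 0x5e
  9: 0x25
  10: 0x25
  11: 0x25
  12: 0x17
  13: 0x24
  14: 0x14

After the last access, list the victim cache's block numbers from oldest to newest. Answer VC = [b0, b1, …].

VC = [21, 9]

#0 0x55→b21/s1 MISS; vc=[]
#1 0x5f→b23/s3 MISS; vc=[]
#2 0x55→b21/s1 L1-HIT; vc=[]
#3 0x25→b9/s1 MISS; vc=[21]
#4 0x5d→b23/s3 L1-HIT; vc=[21]
#5 0x5f→b23/s3 L1-HIT; vc=[21]
#6 0x5f→b23/s3 L1-HIT; vc=[21]
#7 0x27→b9/s1 L1-HIT; vc=[21]
#8 0x5e→b23/s3 L1-HIT; vc=[21]
#9 0x25→b9/s1 L1-HIT; vc=[21]
#10 0x25→b9/s1 L1-HIT; vc=[21]
#11 0x25→b9/s1 L1-HIT; vc=[21]
#12 0x17→b5/s1 MISS; vc=[21,9]
#13 0x24→b9/s1 VC-HIT; vc=[21,5]
#14 0x14→b5/s1 VC-HIT; vc=[21,9]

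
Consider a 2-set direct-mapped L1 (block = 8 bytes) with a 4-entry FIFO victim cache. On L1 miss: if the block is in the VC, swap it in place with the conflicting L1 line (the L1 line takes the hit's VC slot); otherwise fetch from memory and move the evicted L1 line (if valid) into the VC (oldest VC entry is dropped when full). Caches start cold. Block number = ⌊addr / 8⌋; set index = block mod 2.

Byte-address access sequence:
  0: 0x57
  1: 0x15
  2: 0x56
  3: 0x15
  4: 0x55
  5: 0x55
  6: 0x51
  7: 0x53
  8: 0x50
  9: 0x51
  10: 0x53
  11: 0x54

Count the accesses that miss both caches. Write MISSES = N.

  [0] addr=0x57 blk=10 s=0: MISS | VC []
  [1] addr=0x15 blk=2 s=0: MISS | VC [10]
  [2] addr=0x56 blk=10 s=0: VC-HIT | VC [2]
  [3] addr=0x15 blk=2 s=0: VC-HIT | VC [10]
  [4] addr=0x55 blk=10 s=0: VC-HIT | VC [2]
  [5] addr=0x55 blk=10 s=0: L1-HIT | VC [2]
  [6] addr=0x51 blk=10 s=0: L1-HIT | VC [2]
  [7] addr=0x53 blk=10 s=0: L1-HIT | VC [2]
  [8] addr=0x50 blk=10 s=0: L1-HIT | VC [2]
  [9] addr=0x51 blk=10 s=0: L1-HIT | VC [2]
  [10] addr=0x53 blk=10 s=0: L1-HIT | VC [2]
  [11] addr=0x54 blk=10 s=0: L1-HIT | VC [2]

MISSES = 2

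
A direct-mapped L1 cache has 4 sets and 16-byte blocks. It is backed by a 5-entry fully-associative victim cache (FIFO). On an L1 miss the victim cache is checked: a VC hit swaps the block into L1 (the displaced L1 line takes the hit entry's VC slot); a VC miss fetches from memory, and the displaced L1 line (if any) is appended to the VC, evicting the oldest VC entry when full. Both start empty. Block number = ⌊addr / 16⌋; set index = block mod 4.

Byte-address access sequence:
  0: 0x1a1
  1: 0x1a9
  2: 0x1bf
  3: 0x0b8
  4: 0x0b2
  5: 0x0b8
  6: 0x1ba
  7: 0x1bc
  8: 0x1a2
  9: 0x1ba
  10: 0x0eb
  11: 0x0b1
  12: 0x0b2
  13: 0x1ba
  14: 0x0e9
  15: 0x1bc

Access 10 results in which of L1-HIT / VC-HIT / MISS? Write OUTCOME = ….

  [0] addr=0x1a1 blk=26 s=2: MISS | VC []
  [1] addr=0x1a9 blk=26 s=2: L1-HIT | VC []
  [2] addr=0x1bf blk=27 s=3: MISS | VC []
  [3] addr=0xb8 blk=11 s=3: MISS | VC [27]
  [4] addr=0xb2 blk=11 s=3: L1-HIT | VC [27]
  [5] addr=0xb8 blk=11 s=3: L1-HIT | VC [27]
  [6] addr=0x1ba blk=27 s=3: VC-HIT | VC [11]
  [7] addr=0x1bc blk=27 s=3: L1-HIT | VC [11]
  [8] addr=0x1a2 blk=26 s=2: L1-HIT | VC [11]
  [9] addr=0x1ba blk=27 s=3: L1-HIT | VC [11]
  [10] addr=0xeb blk=14 s=2: MISS | VC [11, 26]
  [11] addr=0xb1 blk=11 s=3: VC-HIT | VC [27, 26]
  [12] addr=0xb2 blk=11 s=3: L1-HIT | VC [27, 26]
  [13] addr=0x1ba blk=27 s=3: VC-HIT | VC [11, 26]
  [14] addr=0xe9 blk=14 s=2: L1-HIT | VC [11, 26]
  [15] addr=0x1bc blk=27 s=3: L1-HIT | VC [11, 26]

OUTCOME = MISS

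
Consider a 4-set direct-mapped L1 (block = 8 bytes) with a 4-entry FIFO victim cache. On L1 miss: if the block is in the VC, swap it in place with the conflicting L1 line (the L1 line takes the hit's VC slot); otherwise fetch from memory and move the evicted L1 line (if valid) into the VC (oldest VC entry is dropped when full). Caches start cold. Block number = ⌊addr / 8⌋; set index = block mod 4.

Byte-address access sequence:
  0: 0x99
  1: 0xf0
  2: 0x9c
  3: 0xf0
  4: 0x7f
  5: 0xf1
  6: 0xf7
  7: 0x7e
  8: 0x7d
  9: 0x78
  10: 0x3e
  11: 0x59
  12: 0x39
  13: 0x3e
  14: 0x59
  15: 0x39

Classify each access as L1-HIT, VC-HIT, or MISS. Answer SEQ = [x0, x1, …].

SEQ = [MISS, MISS, L1-HIT, L1-HIT, MISS, L1-HIT, L1-HIT, L1-HIT, L1-HIT, L1-HIT, MISS, MISS, VC-HIT, L1-HIT, VC-HIT, VC-HIT]

0: 0x99 (blk 19, set 3) → MISS  vc=[]
1: 0xf0 (blk 30, set 2) → MISS  vc=[]
2: 0x9c (blk 19, set 3) → L1-HIT  vc=[]
3: 0xf0 (blk 30, set 2) → L1-HIT  vc=[]
4: 0x7f (blk 15, set 3) → MISS  vc=[19]
5: 0xf1 (blk 30, set 2) → L1-HIT  vc=[19]
6: 0xf7 (blk 30, set 2) → L1-HIT  vc=[19]
7: 0x7e (blk 15, set 3) → L1-HIT  vc=[19]
8: 0x7d (blk 15, set 3) → L1-HIT  vc=[19]
9: 0x78 (blk 15, set 3) → L1-HIT  vc=[19]
10: 0x3e (blk 7, set 3) → MISS  vc=[19, 15]
11: 0x59 (blk 11, set 3) → MISS  vc=[19, 15, 7]
12: 0x39 (blk 7, set 3) → VC-HIT  vc=[19, 15, 11]
13: 0x3e (blk 7, set 3) → L1-HIT  vc=[19, 15, 11]
14: 0x59 (blk 11, set 3) → VC-HIT  vc=[19, 15, 7]
15: 0x39 (blk 7, set 3) → VC-HIT  vc=[19, 15, 11]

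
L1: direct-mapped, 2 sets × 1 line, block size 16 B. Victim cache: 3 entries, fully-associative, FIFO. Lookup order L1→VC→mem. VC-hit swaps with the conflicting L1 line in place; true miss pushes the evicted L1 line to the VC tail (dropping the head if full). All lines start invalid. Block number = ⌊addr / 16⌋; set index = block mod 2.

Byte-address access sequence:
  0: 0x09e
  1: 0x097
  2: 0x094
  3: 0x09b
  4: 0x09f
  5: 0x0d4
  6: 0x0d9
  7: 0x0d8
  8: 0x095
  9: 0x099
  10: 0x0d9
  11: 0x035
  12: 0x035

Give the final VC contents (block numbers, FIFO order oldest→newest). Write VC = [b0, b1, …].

#0 0x9e→b9/s1 MISS; vc=[]
#1 0x97→b9/s1 L1-HIT; vc=[]
#2 0x94→b9/s1 L1-HIT; vc=[]
#3 0x9b→b9/s1 L1-HIT; vc=[]
#4 0x9f→b9/s1 L1-HIT; vc=[]
#5 0xd4→b13/s1 MISS; vc=[9]
#6 0xd9→b13/s1 L1-HIT; vc=[9]
#7 0xd8→b13/s1 L1-HIT; vc=[9]
#8 0x95→b9/s1 VC-HIT; vc=[13]
#9 0x99→b9/s1 L1-HIT; vc=[13]
#10 0xd9→b13/s1 VC-HIT; vc=[9]
#11 0x35→b3/s1 MISS; vc=[9,13]
#12 0x35→b3/s1 L1-HIT; vc=[9,13]

VC = [9, 13]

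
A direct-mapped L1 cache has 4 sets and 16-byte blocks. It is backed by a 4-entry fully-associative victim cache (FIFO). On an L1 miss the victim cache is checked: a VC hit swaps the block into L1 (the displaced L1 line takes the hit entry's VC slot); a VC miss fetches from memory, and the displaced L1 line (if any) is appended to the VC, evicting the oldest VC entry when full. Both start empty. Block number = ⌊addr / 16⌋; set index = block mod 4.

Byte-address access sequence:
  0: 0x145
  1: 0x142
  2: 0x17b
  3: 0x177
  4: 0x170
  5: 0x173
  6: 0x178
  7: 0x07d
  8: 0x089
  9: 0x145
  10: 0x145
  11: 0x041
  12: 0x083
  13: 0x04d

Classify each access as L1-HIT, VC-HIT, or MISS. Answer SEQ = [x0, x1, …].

SEQ = [MISS, L1-HIT, MISS, L1-HIT, L1-HIT, L1-HIT, L1-HIT, MISS, MISS, VC-HIT, L1-HIT, MISS, VC-HIT, VC-HIT]

  [0] addr=0x145 blk=20 s=0: MISS | VC []
  [1] addr=0x142 blk=20 s=0: L1-HIT | VC []
  [2] addr=0x17b blk=23 s=3: MISS | VC []
  [3] addr=0x177 blk=23 s=3: L1-HIT | VC []
  [4] addr=0x170 blk=23 s=3: L1-HIT | VC []
  [5] addr=0x173 blk=23 s=3: L1-HIT | VC []
  [6] addr=0x178 blk=23 s=3: L1-HIT | VC []
  [7] addr=0x7d blk=7 s=3: MISS | VC [23]
  [8] addr=0x89 blk=8 s=0: MISS | VC [23, 20]
  [9] addr=0x145 blk=20 s=0: VC-HIT | VC [23, 8]
  [10] addr=0x145 blk=20 s=0: L1-HIT | VC [23, 8]
  [11] addr=0x41 blk=4 s=0: MISS | VC [23, 8, 20]
  [12] addr=0x83 blk=8 s=0: VC-HIT | VC [23, 4, 20]
  [13] addr=0x4d blk=4 s=0: VC-HIT | VC [23, 8, 20]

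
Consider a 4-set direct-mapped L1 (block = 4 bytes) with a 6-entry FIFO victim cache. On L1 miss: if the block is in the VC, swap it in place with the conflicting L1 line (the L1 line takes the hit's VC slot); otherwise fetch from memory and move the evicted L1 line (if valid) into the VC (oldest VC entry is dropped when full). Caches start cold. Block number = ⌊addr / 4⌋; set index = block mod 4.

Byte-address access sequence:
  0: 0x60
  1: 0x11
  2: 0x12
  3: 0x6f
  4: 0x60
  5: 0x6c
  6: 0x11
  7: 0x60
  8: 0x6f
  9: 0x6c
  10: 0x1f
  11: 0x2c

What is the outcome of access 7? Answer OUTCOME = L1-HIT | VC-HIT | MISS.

  [0] addr=0x60 blk=24 s=0: MISS | VC []
  [1] addr=0x11 blk=4 s=0: MISS | VC [24]
  [2] addr=0x12 blk=4 s=0: L1-HIT | VC [24]
  [3] addr=0x6f blk=27 s=3: MISS | VC [24]
  [4] addr=0x60 blk=24 s=0: VC-HIT | VC [4]
  [5] addr=0x6c blk=27 s=3: L1-HIT | VC [4]
  [6] addr=0x11 blk=4 s=0: VC-HIT | VC [24]
  [7] addr=0x60 blk=24 s=0: VC-HIT | VC [4]
  [8] addr=0x6f blk=27 s=3: L1-HIT | VC [4]
  [9] addr=0x6c blk=27 s=3: L1-HIT | VC [4]
  [10] addr=0x1f blk=7 s=3: MISS | VC [4, 27]
  [11] addr=0x2c blk=11 s=3: MISS | VC [4, 27, 7]

OUTCOME = VC-HIT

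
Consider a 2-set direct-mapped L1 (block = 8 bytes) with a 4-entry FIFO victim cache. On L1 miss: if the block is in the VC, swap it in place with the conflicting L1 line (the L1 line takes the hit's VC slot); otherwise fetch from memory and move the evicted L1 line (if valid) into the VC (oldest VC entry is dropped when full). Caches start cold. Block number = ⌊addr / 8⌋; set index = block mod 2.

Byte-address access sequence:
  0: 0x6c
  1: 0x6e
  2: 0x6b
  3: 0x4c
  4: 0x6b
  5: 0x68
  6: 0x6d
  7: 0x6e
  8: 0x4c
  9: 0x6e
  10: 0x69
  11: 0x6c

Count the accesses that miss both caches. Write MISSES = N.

MISSES = 2

#0 0x6c→b13/s1 MISS; vc=[]
#1 0x6e→b13/s1 L1-HIT; vc=[]
#2 0x6b→b13/s1 L1-HIT; vc=[]
#3 0x4c→b9/s1 MISS; vc=[13]
#4 0x6b→b13/s1 VC-HIT; vc=[9]
#5 0x68→b13/s1 L1-HIT; vc=[9]
#6 0x6d→b13/s1 L1-HIT; vc=[9]
#7 0x6e→b13/s1 L1-HIT; vc=[9]
#8 0x4c→b9/s1 VC-HIT; vc=[13]
#9 0x6e→b13/s1 VC-HIT; vc=[9]
#10 0x69→b13/s1 L1-HIT; vc=[9]
#11 0x6c→b13/s1 L1-HIT; vc=[9]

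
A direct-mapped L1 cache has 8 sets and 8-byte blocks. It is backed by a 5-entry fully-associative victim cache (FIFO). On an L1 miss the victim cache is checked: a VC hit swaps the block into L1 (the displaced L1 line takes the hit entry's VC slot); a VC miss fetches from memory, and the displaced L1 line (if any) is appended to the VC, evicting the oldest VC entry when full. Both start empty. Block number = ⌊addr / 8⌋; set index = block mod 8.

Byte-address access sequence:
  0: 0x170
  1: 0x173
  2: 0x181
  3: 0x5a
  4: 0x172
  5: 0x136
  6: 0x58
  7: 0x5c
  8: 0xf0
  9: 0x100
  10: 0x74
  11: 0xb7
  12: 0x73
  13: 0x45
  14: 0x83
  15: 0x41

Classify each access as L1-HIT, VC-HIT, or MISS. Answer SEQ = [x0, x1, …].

SEQ = [MISS, L1-HIT, MISS, MISS, L1-HIT, MISS, L1-HIT, L1-HIT, MISS, MISS, MISS, MISS, VC-HIT, MISS, MISS, VC-HIT]

0: 0x170 (blk 46, set 6) → MISS  vc=[]
1: 0x173 (blk 46, set 6) → L1-HIT  vc=[]
2: 0x181 (blk 48, set 0) → MISS  vc=[]
3: 0x5a (blk 11, set 3) → MISS  vc=[]
4: 0x172 (blk 46, set 6) → L1-HIT  vc=[]
5: 0x136 (blk 38, set 6) → MISS  vc=[46]
6: 0x58 (blk 11, set 3) → L1-HIT  vc=[46]
7: 0x5c (blk 11, set 3) → L1-HIT  vc=[46]
8: 0xf0 (blk 30, set 6) → MISS  vc=[46, 38]
9: 0x100 (blk 32, set 0) → MISS  vc=[46, 38, 48]
10: 0x74 (blk 14, set 6) → MISS  vc=[46, 38, 48, 30]
11: 0xb7 (blk 22, set 6) → MISS  vc=[46, 38, 48, 30, 14]
12: 0x73 (blk 14, set 6) → VC-HIT  vc=[46, 38, 48, 30, 22]
13: 0x45 (blk 8, set 0) → MISS  vc=[38, 48, 30, 22, 32]
14: 0x83 (blk 16, set 0) → MISS  vc=[48, 30, 22, 32, 8]
15: 0x41 (blk 8, set 0) → VC-HIT  vc=[48, 30, 22, 32, 16]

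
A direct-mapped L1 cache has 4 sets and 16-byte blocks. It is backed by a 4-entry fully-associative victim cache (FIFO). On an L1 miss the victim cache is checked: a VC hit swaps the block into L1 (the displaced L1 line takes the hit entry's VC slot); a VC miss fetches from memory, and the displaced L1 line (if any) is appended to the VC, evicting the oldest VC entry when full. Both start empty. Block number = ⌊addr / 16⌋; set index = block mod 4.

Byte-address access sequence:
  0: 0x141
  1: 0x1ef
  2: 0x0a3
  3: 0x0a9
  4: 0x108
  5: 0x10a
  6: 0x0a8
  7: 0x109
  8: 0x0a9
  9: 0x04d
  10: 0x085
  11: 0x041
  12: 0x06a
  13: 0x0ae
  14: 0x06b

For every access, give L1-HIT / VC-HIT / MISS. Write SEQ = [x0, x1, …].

SEQ = [MISS, MISS, MISS, L1-HIT, MISS, L1-HIT, L1-HIT, L1-HIT, L1-HIT, MISS, MISS, VC-HIT, MISS, VC-HIT, VC-HIT]

0: 0x141 (blk 20, set 0) → MISS  vc=[]
1: 0x1ef (blk 30, set 2) → MISS  vc=[]
2: 0xa3 (blk 10, set 2) → MISS  vc=[30]
3: 0xa9 (blk 10, set 2) → L1-HIT  vc=[30]
4: 0x108 (blk 16, set 0) → MISS  vc=[30, 20]
5: 0x10a (blk 16, set 0) → L1-HIT  vc=[30, 20]
6: 0xa8 (blk 10, set 2) → L1-HIT  vc=[30, 20]
7: 0x109 (blk 16, set 0) → L1-HIT  vc=[30, 20]
8: 0xa9 (blk 10, set 2) → L1-HIT  vc=[30, 20]
9: 0x4d (blk 4, set 0) → MISS  vc=[30, 20, 16]
10: 0x85 (blk 8, set 0) → MISS  vc=[30, 20, 16, 4]
11: 0x41 (blk 4, set 0) → VC-HIT  vc=[30, 20, 16, 8]
12: 0x6a (blk 6, set 2) → MISS  vc=[20, 16, 8, 10]
13: 0xae (blk 10, set 2) → VC-HIT  vc=[20, 16, 8, 6]
14: 0x6b (blk 6, set 2) → VC-HIT  vc=[20, 16, 8, 10]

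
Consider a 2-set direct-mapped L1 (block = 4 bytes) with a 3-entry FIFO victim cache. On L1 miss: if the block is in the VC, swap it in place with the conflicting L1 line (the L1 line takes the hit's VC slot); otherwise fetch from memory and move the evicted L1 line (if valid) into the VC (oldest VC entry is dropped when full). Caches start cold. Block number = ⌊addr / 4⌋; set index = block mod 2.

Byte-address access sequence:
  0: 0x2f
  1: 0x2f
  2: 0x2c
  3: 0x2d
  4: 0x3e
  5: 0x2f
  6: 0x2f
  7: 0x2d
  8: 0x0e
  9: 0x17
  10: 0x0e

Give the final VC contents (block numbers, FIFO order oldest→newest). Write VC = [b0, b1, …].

VC = [15, 11, 5]

#0 0x2f→b11/s1 MISS; vc=[]
#1 0x2f→b11/s1 L1-HIT; vc=[]
#2 0x2c→b11/s1 L1-HIT; vc=[]
#3 0x2d→b11/s1 L1-HIT; vc=[]
#4 0x3e→b15/s1 MISS; vc=[11]
#5 0x2f→b11/s1 VC-HIT; vc=[15]
#6 0x2f→b11/s1 L1-HIT; vc=[15]
#7 0x2d→b11/s1 L1-HIT; vc=[15]
#8 0xe→b3/s1 MISS; vc=[15,11]
#9 0x17→b5/s1 MISS; vc=[15,11,3]
#10 0xe→b3/s1 VC-HIT; vc=[15,11,5]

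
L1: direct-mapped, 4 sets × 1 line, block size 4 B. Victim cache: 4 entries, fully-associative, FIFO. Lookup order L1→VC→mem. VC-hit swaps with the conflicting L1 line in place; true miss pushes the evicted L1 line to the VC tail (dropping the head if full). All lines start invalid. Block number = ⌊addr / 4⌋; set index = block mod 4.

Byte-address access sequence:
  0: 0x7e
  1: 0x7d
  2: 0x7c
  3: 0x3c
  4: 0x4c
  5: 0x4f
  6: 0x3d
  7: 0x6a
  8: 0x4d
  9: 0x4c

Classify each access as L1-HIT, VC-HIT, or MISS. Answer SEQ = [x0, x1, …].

SEQ = [MISS, L1-HIT, L1-HIT, MISS, MISS, L1-HIT, VC-HIT, MISS, VC-HIT, L1-HIT]

#0 0x7e→b31/s3 MISS; vc=[]
#1 0x7d→b31/s3 L1-HIT; vc=[]
#2 0x7c→b31/s3 L1-HIT; vc=[]
#3 0x3c→b15/s3 MISS; vc=[31]
#4 0x4c→b19/s3 MISS; vc=[31,15]
#5 0x4f→b19/s3 L1-HIT; vc=[31,15]
#6 0x3d→b15/s3 VC-HIT; vc=[31,19]
#7 0x6a→b26/s2 MISS; vc=[31,19]
#8 0x4d→b19/s3 VC-HIT; vc=[31,15]
#9 0x4c→b19/s3 L1-HIT; vc=[31,15]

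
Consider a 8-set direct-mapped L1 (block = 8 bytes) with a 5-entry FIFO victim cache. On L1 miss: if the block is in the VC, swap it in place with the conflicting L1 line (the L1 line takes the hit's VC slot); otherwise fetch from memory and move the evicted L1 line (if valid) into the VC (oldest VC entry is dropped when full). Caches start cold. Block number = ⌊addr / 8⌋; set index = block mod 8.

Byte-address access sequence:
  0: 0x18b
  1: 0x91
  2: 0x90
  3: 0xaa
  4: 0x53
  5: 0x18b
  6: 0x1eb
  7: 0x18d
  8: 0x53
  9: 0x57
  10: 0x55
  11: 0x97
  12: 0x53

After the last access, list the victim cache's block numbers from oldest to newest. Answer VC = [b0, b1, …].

VC = [18, 21]

#0 0x18b→b49/s1 MISS; vc=[]
#1 0x91→b18/s2 MISS; vc=[]
#2 0x90→b18/s2 L1-HIT; vc=[]
#3 0xaa→b21/s5 MISS; vc=[]
#4 0x53→b10/s2 MISS; vc=[18]
#5 0x18b→b49/s1 L1-HIT; vc=[18]
#6 0x1eb→b61/s5 MISS; vc=[18,21]
#7 0x18d→b49/s1 L1-HIT; vc=[18,21]
#8 0x53→b10/s2 L1-HIT; vc=[18,21]
#9 0x57→b10/s2 L1-HIT; vc=[18,21]
#10 0x55→b10/s2 L1-HIT; vc=[18,21]
#11 0x97→b18/s2 VC-HIT; vc=[10,21]
#12 0x53→b10/s2 VC-HIT; vc=[18,21]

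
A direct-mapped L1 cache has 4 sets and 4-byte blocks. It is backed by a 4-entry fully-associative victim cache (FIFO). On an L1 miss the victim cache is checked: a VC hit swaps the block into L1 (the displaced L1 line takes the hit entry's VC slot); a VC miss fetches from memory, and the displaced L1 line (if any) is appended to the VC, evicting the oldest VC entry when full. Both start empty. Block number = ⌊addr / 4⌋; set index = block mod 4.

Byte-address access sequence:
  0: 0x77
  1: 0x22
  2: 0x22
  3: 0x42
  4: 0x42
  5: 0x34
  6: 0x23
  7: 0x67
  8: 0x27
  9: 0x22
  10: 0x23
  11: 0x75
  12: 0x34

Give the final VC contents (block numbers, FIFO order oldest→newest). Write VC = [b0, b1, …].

  [0] addr=0x77 blk=29 s=1: MISS | VC []
  [1] addr=0x22 blk=8 s=0: MISS | VC []
  [2] addr=0x22 blk=8 s=0: L1-HIT | VC []
  [3] addr=0x42 blk=16 s=0: MISS | VC [8]
  [4] addr=0x42 blk=16 s=0: L1-HIT | VC [8]
  [5] addr=0x34 blk=13 s=1: MISS | VC [8, 29]
  [6] addr=0x23 blk=8 s=0: VC-HIT | VC [16, 29]
  [7] addr=0x67 blk=25 s=1: MISS | VC [16, 29, 13]
  [8] addr=0x27 blk=9 s=1: MISS | VC [16, 29, 13, 25]
  [9] addr=0x22 blk=8 s=0: L1-HIT | VC [16, 29, 13, 25]
  [10] addr=0x23 blk=8 s=0: L1-HIT | VC [16, 29, 13, 25]
  [11] addr=0x75 blk=29 s=1: VC-HIT | VC [16, 9, 13, 25]
  [12] addr=0x34 blk=13 s=1: VC-HIT | VC [16, 9, 29, 25]

VC = [16, 9, 29, 25]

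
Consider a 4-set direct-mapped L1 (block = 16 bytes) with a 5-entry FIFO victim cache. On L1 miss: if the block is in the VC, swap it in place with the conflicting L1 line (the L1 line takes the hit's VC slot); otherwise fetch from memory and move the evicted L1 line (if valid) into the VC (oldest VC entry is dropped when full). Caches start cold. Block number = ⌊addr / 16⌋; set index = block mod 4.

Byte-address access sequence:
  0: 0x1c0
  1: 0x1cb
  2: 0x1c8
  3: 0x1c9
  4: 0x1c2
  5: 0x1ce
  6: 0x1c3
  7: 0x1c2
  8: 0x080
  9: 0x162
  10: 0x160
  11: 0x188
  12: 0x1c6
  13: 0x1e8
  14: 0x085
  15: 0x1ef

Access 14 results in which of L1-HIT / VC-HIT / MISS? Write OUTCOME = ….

0: 0x1c0 (blk 28, set 0) → MISS  vc=[]
1: 0x1cb (blk 28, set 0) → L1-HIT  vc=[]
2: 0x1c8 (blk 28, set 0) → L1-HIT  vc=[]
3: 0x1c9 (blk 28, set 0) → L1-HIT  vc=[]
4: 0x1c2 (blk 28, set 0) → L1-HIT  vc=[]
5: 0x1ce (blk 28, set 0) → L1-HIT  vc=[]
6: 0x1c3 (blk 28, set 0) → L1-HIT  vc=[]
7: 0x1c2 (blk 28, set 0) → L1-HIT  vc=[]
8: 0x80 (blk 8, set 0) → MISS  vc=[28]
9: 0x162 (blk 22, set 2) → MISS  vc=[28]
10: 0x160 (blk 22, set 2) → L1-HIT  vc=[28]
11: 0x188 (blk 24, set 0) → MISS  vc=[28, 8]
12: 0x1c6 (blk 28, set 0) → VC-HIT  vc=[24, 8]
13: 0x1e8 (blk 30, set 2) → MISS  vc=[24, 8, 22]
14: 0x85 (blk 8, set 0) → VC-HIT  vc=[24, 28, 22]
15: 0x1ef (blk 30, set 2) → L1-HIT  vc=[24, 28, 22]

OUTCOME = VC-HIT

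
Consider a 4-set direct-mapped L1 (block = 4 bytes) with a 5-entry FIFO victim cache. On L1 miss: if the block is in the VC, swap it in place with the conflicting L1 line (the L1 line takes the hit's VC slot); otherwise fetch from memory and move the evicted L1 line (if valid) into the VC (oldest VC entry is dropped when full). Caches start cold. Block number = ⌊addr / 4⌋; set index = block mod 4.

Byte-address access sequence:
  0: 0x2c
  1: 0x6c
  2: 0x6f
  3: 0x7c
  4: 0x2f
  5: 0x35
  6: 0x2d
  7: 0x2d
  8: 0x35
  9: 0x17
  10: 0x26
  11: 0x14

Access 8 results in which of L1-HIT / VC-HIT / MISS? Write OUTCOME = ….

0: 0x2c (blk 11, set 3) → MISS  vc=[]
1: 0x6c (blk 27, set 3) → MISS  vc=[11]
2: 0x6f (blk 27, set 3) → L1-HIT  vc=[11]
3: 0x7c (blk 31, set 3) → MISS  vc=[11, 27]
4: 0x2f (blk 11, set 3) → VC-HIT  vc=[31, 27]
5: 0x35 (blk 13, set 1) → MISS  vc=[31, 27]
6: 0x2d (blk 11, set 3) → L1-HIT  vc=[31, 27]
7: 0x2d (blk 11, set 3) → L1-HIT  vc=[31, 27]
8: 0x35 (blk 13, set 1) → L1-HIT  vc=[31, 27]
9: 0x17 (blk 5, set 1) → MISS  vc=[31, 27, 13]
10: 0x26 (blk 9, set 1) → MISS  vc=[31, 27, 13, 5]
11: 0x14 (blk 5, set 1) → VC-HIT  vc=[31, 27, 13, 9]

OUTCOME = L1-HIT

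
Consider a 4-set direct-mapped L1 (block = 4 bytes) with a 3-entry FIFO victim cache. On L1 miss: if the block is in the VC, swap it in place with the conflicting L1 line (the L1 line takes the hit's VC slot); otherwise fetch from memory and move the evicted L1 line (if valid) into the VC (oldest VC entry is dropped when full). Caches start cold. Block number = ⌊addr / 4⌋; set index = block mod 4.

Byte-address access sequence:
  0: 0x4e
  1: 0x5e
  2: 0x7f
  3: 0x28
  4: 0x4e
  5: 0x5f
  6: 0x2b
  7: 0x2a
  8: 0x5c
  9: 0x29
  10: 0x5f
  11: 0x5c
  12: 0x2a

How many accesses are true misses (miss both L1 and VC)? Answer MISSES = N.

  [0] addr=0x4e blk=19 s=3: MISS | VC []
  [1] addr=0x5e blk=23 s=3: MISS | VC [19]
  [2] addr=0x7f blk=31 s=3: MISS | VC [19, 23]
  [3] addr=0x28 blk=10 s=2: MISS | VC [19, 23]
  [4] addr=0x4e blk=19 s=3: VC-HIT | VC [31, 23]
  [5] addr=0x5f blk=23 s=3: VC-HIT | VC [31, 19]
  [6] addr=0x2b blk=10 s=2: L1-HIT | VC [31, 19]
  [7] addr=0x2a blk=10 s=2: L1-HIT | VC [31, 19]
  [8] addr=0x5c blk=23 s=3: L1-HIT | VC [31, 19]
  [9] addr=0x29 blk=10 s=2: L1-HIT | VC [31, 19]
  [10] addr=0x5f blk=23 s=3: L1-HIT | VC [31, 19]
  [11] addr=0x5c blk=23 s=3: L1-HIT | VC [31, 19]
  [12] addr=0x2a blk=10 s=2: L1-HIT | VC [31, 19]

MISSES = 4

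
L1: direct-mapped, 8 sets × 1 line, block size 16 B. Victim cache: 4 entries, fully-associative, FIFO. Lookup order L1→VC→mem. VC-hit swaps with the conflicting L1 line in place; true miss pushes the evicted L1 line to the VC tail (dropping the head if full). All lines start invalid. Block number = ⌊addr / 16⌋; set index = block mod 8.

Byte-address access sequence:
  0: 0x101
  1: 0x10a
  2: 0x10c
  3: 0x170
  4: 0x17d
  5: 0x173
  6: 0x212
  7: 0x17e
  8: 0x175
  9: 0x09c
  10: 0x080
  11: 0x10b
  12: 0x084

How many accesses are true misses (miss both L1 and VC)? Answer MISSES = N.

MISSES = 5

  [0] addr=0x101 blk=16 s=0: MISS | VC []
  [1] addr=0x10a blk=16 s=0: L1-HIT | VC []
  [2] addr=0x10c blk=16 s=0: L1-HIT | VC []
  [3] addr=0x170 blk=23 s=7: MISS | VC []
  [4] addr=0x17d blk=23 s=7: L1-HIT | VC []
  [5] addr=0x173 blk=23 s=7: L1-HIT | VC []
  [6] addr=0x212 blk=33 s=1: MISS | VC []
  [7] addr=0x17e blk=23 s=7: L1-HIT | VC []
  [8] addr=0x175 blk=23 s=7: L1-HIT | VC []
  [9] addr=0x9c blk=9 s=1: MISS | VC [33]
  [10] addr=0x80 blk=8 s=0: MISS | VC [33, 16]
  [11] addr=0x10b blk=16 s=0: VC-HIT | VC [33, 8]
  [12] addr=0x84 blk=8 s=0: VC-HIT | VC [33, 16]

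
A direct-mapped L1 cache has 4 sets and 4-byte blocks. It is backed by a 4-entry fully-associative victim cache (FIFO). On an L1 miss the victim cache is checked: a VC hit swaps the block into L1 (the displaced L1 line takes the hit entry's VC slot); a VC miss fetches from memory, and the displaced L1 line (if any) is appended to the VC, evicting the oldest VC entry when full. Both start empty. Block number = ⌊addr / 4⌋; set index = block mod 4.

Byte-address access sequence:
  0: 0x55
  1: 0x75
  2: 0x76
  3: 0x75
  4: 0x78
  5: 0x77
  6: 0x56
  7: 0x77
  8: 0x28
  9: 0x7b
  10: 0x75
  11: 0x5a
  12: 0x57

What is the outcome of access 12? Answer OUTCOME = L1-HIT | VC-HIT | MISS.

OUTCOME = VC-HIT

#0 0x55→b21/s1 MISS; vc=[]
#1 0x75→b29/s1 MISS; vc=[21]
#2 0x76→b29/s1 L1-HIT; vc=[21]
#3 0x75→b29/s1 L1-HIT; vc=[21]
#4 0x78→b30/s2 MISS; vc=[21]
#5 0x77→b29/s1 L1-HIT; vc=[21]
#6 0x56→b21/s1 VC-HIT; vc=[29]
#7 0x77→b29/s1 VC-HIT; vc=[21]
#8 0x28→b10/s2 MISS; vc=[21,30]
#9 0x7b→b30/s2 VC-HIT; vc=[21,10]
#10 0x75→b29/s1 L1-HIT; vc=[21,10]
#11 0x5a→b22/s2 MISS; vc=[21,10,30]
#12 0x57→b21/s1 VC-HIT; vc=[29,10,30]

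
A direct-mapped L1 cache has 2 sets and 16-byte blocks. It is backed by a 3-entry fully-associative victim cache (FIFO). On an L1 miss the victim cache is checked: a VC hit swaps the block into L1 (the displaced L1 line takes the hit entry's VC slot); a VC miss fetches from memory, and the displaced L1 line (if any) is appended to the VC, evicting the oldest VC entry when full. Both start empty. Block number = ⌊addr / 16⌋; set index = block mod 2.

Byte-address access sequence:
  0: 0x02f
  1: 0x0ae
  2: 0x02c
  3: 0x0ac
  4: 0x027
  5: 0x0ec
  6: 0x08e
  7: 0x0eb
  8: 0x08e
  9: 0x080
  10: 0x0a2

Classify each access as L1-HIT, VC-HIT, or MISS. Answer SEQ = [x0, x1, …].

  [0] addr=0x2f blk=2 s=0: MISS | VC []
  [1] addr=0xae blk=10 s=0: MISS | VC [2]
  [2] addr=0x2c blk=2 s=0: VC-HIT | VC [10]
  [3] addr=0xac blk=10 s=0: VC-HIT | VC [2]
  [4] addr=0x27 blk=2 s=0: VC-HIT | VC [10]
  [5] addr=0xec blk=14 s=0: MISS | VC [10, 2]
  [6] addr=0x8e blk=8 s=0: MISS | VC [10, 2, 14]
  [7] addr=0xeb blk=14 s=0: VC-HIT | VC [10, 2, 8]
  [8] addr=0x8e blk=8 s=0: VC-HIT | VC [10, 2, 14]
  [9] addr=0x80 blk=8 s=0: L1-HIT | VC [10, 2, 14]
  [10] addr=0xa2 blk=10 s=0: VC-HIT | VC [8, 2, 14]

SEQ = [MISS, MISS, VC-HIT, VC-HIT, VC-HIT, MISS, MISS, VC-HIT, VC-HIT, L1-HIT, VC-HIT]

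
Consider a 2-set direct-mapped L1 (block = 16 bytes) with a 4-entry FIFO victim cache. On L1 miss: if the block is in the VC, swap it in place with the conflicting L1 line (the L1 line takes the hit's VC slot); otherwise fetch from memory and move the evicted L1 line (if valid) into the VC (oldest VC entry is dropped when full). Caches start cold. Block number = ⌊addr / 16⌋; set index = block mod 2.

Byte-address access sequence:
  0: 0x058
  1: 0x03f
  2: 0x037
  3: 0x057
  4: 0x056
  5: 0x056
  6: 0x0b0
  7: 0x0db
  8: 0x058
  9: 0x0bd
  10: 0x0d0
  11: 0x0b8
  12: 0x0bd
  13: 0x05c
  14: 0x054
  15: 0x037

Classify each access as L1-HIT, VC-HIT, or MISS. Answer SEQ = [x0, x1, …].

SEQ = [MISS, MISS, L1-HIT, VC-HIT, L1-HIT, L1-HIT, MISS, MISS, VC-HIT, VC-HIT, VC-HIT, VC-HIT, L1-HIT, VC-HIT, L1-HIT, VC-HIT]

0: 0x58 (blk 5, set 1) → MISS  vc=[]
1: 0x3f (blk 3, set 1) → MISS  vc=[5]
2: 0x37 (blk 3, set 1) → L1-HIT  vc=[5]
3: 0x57 (blk 5, set 1) → VC-HIT  vc=[3]
4: 0x56 (blk 5, set 1) → L1-HIT  vc=[3]
5: 0x56 (blk 5, set 1) → L1-HIT  vc=[3]
6: 0xb0 (blk 11, set 1) → MISS  vc=[3, 5]
7: 0xdb (blk 13, set 1) → MISS  vc=[3, 5, 11]
8: 0x58 (blk 5, set 1) → VC-HIT  vc=[3, 13, 11]
9: 0xbd (blk 11, set 1) → VC-HIT  vc=[3, 13, 5]
10: 0xd0 (blk 13, set 1) → VC-HIT  vc=[3, 11, 5]
11: 0xb8 (blk 11, set 1) → VC-HIT  vc=[3, 13, 5]
12: 0xbd (blk 11, set 1) → L1-HIT  vc=[3, 13, 5]
13: 0x5c (blk 5, set 1) → VC-HIT  vc=[3, 13, 11]
14: 0x54 (blk 5, set 1) → L1-HIT  vc=[3, 13, 11]
15: 0x37 (blk 3, set 1) → VC-HIT  vc=[5, 13, 11]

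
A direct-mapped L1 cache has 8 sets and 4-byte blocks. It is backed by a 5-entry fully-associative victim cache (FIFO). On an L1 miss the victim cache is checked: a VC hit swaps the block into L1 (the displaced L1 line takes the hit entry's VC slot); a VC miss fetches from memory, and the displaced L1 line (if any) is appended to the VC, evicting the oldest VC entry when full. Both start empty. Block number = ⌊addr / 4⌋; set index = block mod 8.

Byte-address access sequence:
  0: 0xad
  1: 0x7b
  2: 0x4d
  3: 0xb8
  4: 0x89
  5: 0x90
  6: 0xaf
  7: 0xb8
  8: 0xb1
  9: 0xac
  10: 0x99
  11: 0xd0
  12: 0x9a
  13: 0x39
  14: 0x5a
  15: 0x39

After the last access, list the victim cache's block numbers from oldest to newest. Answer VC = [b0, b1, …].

#0 0xad→b43/s3 MISS; vc=[]
#1 0x7b→b30/s6 MISS; vc=[]
#2 0x4d→b19/s3 MISS; vc=[43]
#3 0xb8→b46/s6 MISS; vc=[43,30]
#4 0x89→b34/s2 MISS; vc=[43,30]
#5 0x90→b36/s4 MISS; vc=[43,30]
#6 0xaf→b43/s3 VC-HIT; vc=[19,30]
#7 0xb8→b46/s6 L1-HIT; vc=[19,30]
#8 0xb1→b44/s4 MISS; vc=[19,30,36]
#9 0xac→b43/s3 L1-HIT; vc=[19,30,36]
#10 0x99→b38/s6 MISS; vc=[19,30,36,46]
#11 0xd0→b52/s4 MISS; vc=[19,30,36,46,44]
#12 0x9a→b38/s6 L1-HIT; vc=[19,30,36,46,44]
#13 0x39→b14/s6 MISS; vc=[30,36,46,44,38]
#14 0x5a→b22/s6 MISS; vc=[36,46,44,38,14]
#15 0x39→b14/s6 VC-HIT; vc=[36,46,44,38,22]

VC = [36, 46, 44, 38, 22]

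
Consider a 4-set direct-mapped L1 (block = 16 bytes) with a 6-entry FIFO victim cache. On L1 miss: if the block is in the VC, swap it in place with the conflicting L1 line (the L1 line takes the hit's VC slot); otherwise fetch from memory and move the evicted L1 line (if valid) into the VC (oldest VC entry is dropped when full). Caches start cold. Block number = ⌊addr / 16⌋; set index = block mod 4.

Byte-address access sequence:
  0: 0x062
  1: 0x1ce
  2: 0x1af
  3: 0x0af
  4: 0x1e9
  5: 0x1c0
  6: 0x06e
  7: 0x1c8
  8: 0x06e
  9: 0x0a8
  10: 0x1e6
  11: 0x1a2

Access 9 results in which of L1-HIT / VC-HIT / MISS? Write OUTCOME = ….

#0 0x62→b6/s2 MISS; vc=[]
#1 0x1ce→b28/s0 MISS; vc=[]
#2 0x1af→b26/s2 MISS; vc=[6]
#3 0xaf→b10/s2 MISS; vc=[6,26]
#4 0x1e9→b30/s2 MISS; vc=[6,26,10]
#5 0x1c0→b28/s0 L1-HIT; vc=[6,26,10]
#6 0x6e→b6/s2 VC-HIT; vc=[30,26,10]
#7 0x1c8→b28/s0 L1-HIT; vc=[30,26,10]
#8 0x6e→b6/s2 L1-HIT; vc=[30,26,10]
#9 0xa8→b10/s2 VC-HIT; vc=[30,26,6]
#10 0x1e6→b30/s2 VC-HIT; vc=[10,26,6]
#11 0x1a2→b26/s2 VC-HIT; vc=[10,30,6]

OUTCOME = VC-HIT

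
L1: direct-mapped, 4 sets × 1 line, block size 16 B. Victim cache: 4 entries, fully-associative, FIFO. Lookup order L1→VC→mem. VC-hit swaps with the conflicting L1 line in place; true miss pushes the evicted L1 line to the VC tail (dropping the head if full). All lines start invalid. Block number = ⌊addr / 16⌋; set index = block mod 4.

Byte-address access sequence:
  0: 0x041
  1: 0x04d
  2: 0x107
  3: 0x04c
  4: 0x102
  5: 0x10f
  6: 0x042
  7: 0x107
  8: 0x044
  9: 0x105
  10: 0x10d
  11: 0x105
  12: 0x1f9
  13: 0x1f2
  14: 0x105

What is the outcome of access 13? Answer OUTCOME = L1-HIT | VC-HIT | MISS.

OUTCOME = L1-HIT

#0 0x41→b4/s0 MISS; vc=[]
#1 0x4d→b4/s0 L1-HIT; vc=[]
#2 0x107→b16/s0 MISS; vc=[4]
#3 0x4c→b4/s0 VC-HIT; vc=[16]
#4 0x102→b16/s0 VC-HIT; vc=[4]
#5 0x10f→b16/s0 L1-HIT; vc=[4]
#6 0x42→b4/s0 VC-HIT; vc=[16]
#7 0x107→b16/s0 VC-HIT; vc=[4]
#8 0x44→b4/s0 VC-HIT; vc=[16]
#9 0x105→b16/s0 VC-HIT; vc=[4]
#10 0x10d→b16/s0 L1-HIT; vc=[4]
#11 0x105→b16/s0 L1-HIT; vc=[4]
#12 0x1f9→b31/s3 MISS; vc=[4]
#13 0x1f2→b31/s3 L1-HIT; vc=[4]
#14 0x105→b16/s0 L1-HIT; vc=[4]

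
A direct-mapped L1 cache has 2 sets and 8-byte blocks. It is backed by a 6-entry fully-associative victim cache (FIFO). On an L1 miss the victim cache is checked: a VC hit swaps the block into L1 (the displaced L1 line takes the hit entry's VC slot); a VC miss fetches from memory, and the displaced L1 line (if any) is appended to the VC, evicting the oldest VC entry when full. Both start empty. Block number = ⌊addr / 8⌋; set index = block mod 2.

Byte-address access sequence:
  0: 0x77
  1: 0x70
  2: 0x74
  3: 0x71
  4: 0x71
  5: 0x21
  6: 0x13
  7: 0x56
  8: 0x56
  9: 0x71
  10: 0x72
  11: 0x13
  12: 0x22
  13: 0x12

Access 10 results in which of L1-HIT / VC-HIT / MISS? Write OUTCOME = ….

  [0] addr=0x77 blk=14 s=0: MISS | VC []
  [1] addr=0x70 blk=14 s=0: L1-HIT | VC []
  [2] addr=0x74 blk=14 s=0: L1-HIT | VC []
  [3] addr=0x71 blk=14 s=0: L1-HIT | VC []
  [4] addr=0x71 blk=14 s=0: L1-HIT | VC []
  [5] addr=0x21 blk=4 s=0: MISS | VC [14]
  [6] addr=0x13 blk=2 s=0: MISS | VC [14, 4]
  [7] addr=0x56 blk=10 s=0: MISS | VC [14, 4, 2]
  [8] addr=0x56 blk=10 s=0: L1-HIT | VC [14, 4, 2]
  [9] addr=0x71 blk=14 s=0: VC-HIT | VC [10, 4, 2]
  [10] addr=0x72 blk=14 s=0: L1-HIT | VC [10, 4, 2]
  [11] addr=0x13 blk=2 s=0: VC-HIT | VC [10, 4, 14]
  [12] addr=0x22 blk=4 s=0: VC-HIT | VC [10, 2, 14]
  [13] addr=0x12 blk=2 s=0: VC-HIT | VC [10, 4, 14]

OUTCOME = L1-HIT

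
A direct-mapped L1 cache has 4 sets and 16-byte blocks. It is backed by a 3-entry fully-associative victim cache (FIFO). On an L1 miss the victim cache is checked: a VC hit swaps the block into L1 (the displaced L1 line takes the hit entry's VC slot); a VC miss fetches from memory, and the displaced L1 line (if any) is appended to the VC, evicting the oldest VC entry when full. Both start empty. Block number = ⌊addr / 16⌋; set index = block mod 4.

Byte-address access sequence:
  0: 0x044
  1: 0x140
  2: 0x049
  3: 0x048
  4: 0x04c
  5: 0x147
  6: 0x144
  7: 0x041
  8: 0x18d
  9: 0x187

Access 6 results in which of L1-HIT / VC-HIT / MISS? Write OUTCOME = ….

0: 0x44 (blk 4, set 0) → MISS  vc=[]
1: 0x140 (blk 20, set 0) → MISS  vc=[4]
2: 0x49 (blk 4, set 0) → VC-HIT  vc=[20]
3: 0x48 (blk 4, set 0) → L1-HIT  vc=[20]
4: 0x4c (blk 4, set 0) → L1-HIT  vc=[20]
5: 0x147 (blk 20, set 0) → VC-HIT  vc=[4]
6: 0x144 (blk 20, set 0) → L1-HIT  vc=[4]
7: 0x41 (blk 4, set 0) → VC-HIT  vc=[20]
8: 0x18d (blk 24, set 0) → MISS  vc=[20, 4]
9: 0x187 (blk 24, set 0) → L1-HIT  vc=[20, 4]

OUTCOME = L1-HIT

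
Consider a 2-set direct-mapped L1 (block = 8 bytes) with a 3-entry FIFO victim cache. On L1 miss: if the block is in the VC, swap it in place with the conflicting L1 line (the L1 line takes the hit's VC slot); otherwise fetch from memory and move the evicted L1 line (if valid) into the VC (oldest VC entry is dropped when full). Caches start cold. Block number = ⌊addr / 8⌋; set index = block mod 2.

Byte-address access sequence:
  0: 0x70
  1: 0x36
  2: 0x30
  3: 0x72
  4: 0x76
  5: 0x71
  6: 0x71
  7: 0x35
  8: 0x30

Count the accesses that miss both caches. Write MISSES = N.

0: 0x70 (blk 14, set 0) → MISS  vc=[]
1: 0x36 (blk 6, set 0) → MISS  vc=[14]
2: 0x30 (blk 6, set 0) → L1-HIT  vc=[14]
3: 0x72 (blk 14, set 0) → VC-HIT  vc=[6]
4: 0x76 (blk 14, set 0) → L1-HIT  vc=[6]
5: 0x71 (blk 14, set 0) → L1-HIT  vc=[6]
6: 0x71 (blk 14, set 0) → L1-HIT  vc=[6]
7: 0x35 (blk 6, set 0) → VC-HIT  vc=[14]
8: 0x30 (blk 6, set 0) → L1-HIT  vc=[14]

MISSES = 2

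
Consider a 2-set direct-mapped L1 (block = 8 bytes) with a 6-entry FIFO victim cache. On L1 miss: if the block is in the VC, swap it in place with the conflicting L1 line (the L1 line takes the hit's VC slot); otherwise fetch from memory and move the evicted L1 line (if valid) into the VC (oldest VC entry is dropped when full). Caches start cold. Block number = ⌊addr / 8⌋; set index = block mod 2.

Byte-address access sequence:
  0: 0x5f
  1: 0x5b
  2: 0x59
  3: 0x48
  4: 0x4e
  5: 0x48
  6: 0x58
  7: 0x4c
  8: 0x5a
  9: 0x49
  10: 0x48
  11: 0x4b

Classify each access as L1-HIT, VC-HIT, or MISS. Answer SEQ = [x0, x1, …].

SEQ = [MISS, L1-HIT, L1-HIT, MISS, L1-HIT, L1-HIT, VC-HIT, VC-HIT, VC-HIT, VC-HIT, L1-HIT, L1-HIT]

  [0] addr=0x5f blk=11 s=1: MISS | VC []
  [1] addr=0x5b blk=11 s=1: L1-HIT | VC []
  [2] addr=0x59 blk=11 s=1: L1-HIT | VC []
  [3] addr=0x48 blk=9 s=1: MISS | VC [11]
  [4] addr=0x4e blk=9 s=1: L1-HIT | VC [11]
  [5] addr=0x48 blk=9 s=1: L1-HIT | VC [11]
  [6] addr=0x58 blk=11 s=1: VC-HIT | VC [9]
  [7] addr=0x4c blk=9 s=1: VC-HIT | VC [11]
  [8] addr=0x5a blk=11 s=1: VC-HIT | VC [9]
  [9] addr=0x49 blk=9 s=1: VC-HIT | VC [11]
  [10] addr=0x48 blk=9 s=1: L1-HIT | VC [11]
  [11] addr=0x4b blk=9 s=1: L1-HIT | VC [11]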